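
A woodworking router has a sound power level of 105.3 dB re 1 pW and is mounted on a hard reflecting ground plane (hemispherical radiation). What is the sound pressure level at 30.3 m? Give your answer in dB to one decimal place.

67.7 dB

L_p = L_w − 10·log₁₀(2π·r²) with r = 30.3 m.
2π·r² = 5769 m², 10·log₁₀ of that is 37.611 dB.
L_p = 105.3 − 37.611 = 67.69 dB.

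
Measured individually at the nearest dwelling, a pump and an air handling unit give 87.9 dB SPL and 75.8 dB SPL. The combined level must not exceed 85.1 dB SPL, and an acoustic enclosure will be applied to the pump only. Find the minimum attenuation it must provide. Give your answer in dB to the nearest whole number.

Fixed contribution from the other source: Σ 10^(L/10) = 10^(75.8/10) = 3.802e+07 (75.80 dB SPL).
To meet 85.1 dB SPL overall, the treated pump may contribute at most 10^(85.1/10) − 3.802e+07 = 2.856e+08, i.e. 84.56 dB SPL.
Required insertion loss = 87.9 − 84.56 = 3.34 dB.

3 dB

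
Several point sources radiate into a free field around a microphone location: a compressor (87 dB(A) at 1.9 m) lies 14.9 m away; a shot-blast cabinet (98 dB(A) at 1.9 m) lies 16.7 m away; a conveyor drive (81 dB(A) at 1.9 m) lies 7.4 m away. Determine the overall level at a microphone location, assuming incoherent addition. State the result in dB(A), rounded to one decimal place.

79.9 dB(A)

Propagate each source to the receiver with L = L_ref − 20·log₁₀(r/r_ref), then add intensities.
compressor: 87 − 20·log₁₀(14.9/1.9) = 87 − 17.89 = 69.11 dB(A).
shot-blast cabinet: 98 − 20·log₁₀(16.7/1.9) = 98 − 18.88 = 79.12 dB(A).
conveyor drive: 81 − 20·log₁₀(7.4/1.9) = 81 − 11.81 = 69.19 dB(A).
Σ 10^(L/10) = 9.812e+07 → L_total = 10·log₁₀(9.812e+07) = 79.92 dB(A).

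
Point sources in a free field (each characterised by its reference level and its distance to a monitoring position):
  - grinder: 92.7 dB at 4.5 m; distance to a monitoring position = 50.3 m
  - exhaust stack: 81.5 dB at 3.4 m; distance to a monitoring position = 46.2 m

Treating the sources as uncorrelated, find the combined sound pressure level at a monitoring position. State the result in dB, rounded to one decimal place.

First find each source's level at the receiver (point-source: −20·log₁₀(r/r_ref)), then combine on an intensity basis.
grinder: 92.7 − 20·log₁₀(50.3/4.5) = 92.7 − 20.97 = 71.73 dB.
exhaust stack: 81.5 − 20·log₁₀(46.2/3.4) = 81.5 − 22.66 = 58.84 dB.
Σ 10^(L/10) = 1.567e+07 → L_total = 10·log₁₀(1.567e+07) = 71.95 dB.

72.0 dB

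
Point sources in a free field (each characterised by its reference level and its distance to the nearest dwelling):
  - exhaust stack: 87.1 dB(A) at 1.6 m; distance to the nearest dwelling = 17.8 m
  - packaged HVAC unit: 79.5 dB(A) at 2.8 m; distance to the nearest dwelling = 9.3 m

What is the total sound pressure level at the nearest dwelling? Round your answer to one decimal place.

70.9 dB(A)

Propagate each source to the receiver with L = L_ref − 20·log₁₀(r/r_ref), then add intensities.
exhaust stack: 87.1 − 20·log₁₀(17.8/1.6) = 87.1 − 20.93 = 66.17 dB(A).
packaged HVAC unit: 79.5 − 20·log₁₀(9.3/2.8) = 79.5 − 10.43 = 69.07 dB(A).
Σ 10^(L/10) = 1.222e+07 → L_total = 10·log₁₀(1.222e+07) = 70.87 dB(A).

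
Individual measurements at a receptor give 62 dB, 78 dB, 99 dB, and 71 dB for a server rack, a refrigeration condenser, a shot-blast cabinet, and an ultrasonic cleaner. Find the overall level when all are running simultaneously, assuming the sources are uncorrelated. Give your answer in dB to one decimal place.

For uncorrelated sources the intensities add, so convert each level to linear form, sum, and take 10·log₁₀ of the total.
Σ 10^(L/10) = 10^(62/10) + 10^(78/10) + 10^(99/10) + 10^(71/10) = 8.021e+09.
L_total = 10·log₁₀(8.021e+09) = 99.04 dB.

99.0 dB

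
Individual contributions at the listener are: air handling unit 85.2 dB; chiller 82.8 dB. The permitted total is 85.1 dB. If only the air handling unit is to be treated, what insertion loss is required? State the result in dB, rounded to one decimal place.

Fixed contribution from the other source: Σ 10^(L/10) = 10^(82.8/10) = 1.905e+08 (82.80 dB).
The limit corresponds to 10^(85.1/10) = 3.236e+08; subtracting the fixed part leaves 1.330e+08 for the air handling unit, i.e. 81.24 dB.
Required insertion loss = 85.2 − 81.24 = 3.96 dB.

4.0 dB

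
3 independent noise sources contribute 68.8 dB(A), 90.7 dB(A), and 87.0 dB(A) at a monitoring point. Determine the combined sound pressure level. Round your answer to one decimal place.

92.3 dB(A)

For uncorrelated sources the intensities add, so convert each level to linear form, sum, and take 10·log₁₀ of the total.
Σ 10^(L/10) = 10^(68.8/10) + 10^(90.7/10) + 10^(87.0/10) = 1.684e+09.
L_total = 10·log₁₀(1.684e+09) = 92.26 dB(A).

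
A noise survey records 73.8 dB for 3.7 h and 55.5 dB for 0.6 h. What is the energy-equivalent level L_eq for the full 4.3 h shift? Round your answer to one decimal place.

The energy average is taken in the linear domain: L_eq = 10·log₁₀[(Σ tᵢ·10^(Lᵢ/10))/T], T = 4.3 h.
Σ tᵢ·10^(Lᵢ/10) = 3.7·10^(73.8/10) + 0.6·10^(55.5/10) = 8.897e+07.
L_eq = 10·log₁₀(8.897e+07/4.3) = 73.16 dB.

73.2 dB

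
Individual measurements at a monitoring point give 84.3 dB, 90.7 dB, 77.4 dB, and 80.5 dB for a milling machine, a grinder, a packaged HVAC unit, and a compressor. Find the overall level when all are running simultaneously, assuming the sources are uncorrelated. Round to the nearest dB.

92 dB

For uncorrelated sources the intensities add, so convert each level to linear form, sum, and take 10·log₁₀ of the total.
Σ 10^(L/10) = 10^(84.3/10) + 10^(90.7/10) + 10^(77.4/10) + 10^(80.5/10) = 1.611e+09.
L_total = 10·log₁₀(1.611e+09) = 92.07 dB.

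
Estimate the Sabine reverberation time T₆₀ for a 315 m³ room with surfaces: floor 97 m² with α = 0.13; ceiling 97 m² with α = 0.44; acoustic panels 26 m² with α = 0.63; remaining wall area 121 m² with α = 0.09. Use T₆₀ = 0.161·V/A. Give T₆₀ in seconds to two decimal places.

0.61 s

Summing Sᵢαᵢ: 97·0.13 + 97·0.44 + 26·0.63 + 121·0.09 = 82.56 m².
T₆₀ = 0.161·V/A = 0.161·315/82.56 = 0.614 s.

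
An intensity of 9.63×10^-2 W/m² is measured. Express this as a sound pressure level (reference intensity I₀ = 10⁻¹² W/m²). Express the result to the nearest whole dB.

Dividing by I₀ shifts the exponent by 12: I/I₀ = 9.63×10^10.
L = 10·(0.9836 + 10) = 109.84 dB.

110 dB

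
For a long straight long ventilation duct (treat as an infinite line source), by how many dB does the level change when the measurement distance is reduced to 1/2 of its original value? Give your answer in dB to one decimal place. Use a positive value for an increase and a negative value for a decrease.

+3.0 dB

With cylindrical spreading the level changes by −10·log₁₀(r₂/r₁).
ΔL = −10·log₁₀(0.5) = +3.01 dB.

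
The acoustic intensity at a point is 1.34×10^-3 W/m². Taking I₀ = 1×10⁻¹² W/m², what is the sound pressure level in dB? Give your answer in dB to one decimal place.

Dividing by I₀ shifts the exponent by 12: I/I₀ = 1.34×10^9.
L = 10·(0.1271 + 9) = 91.27 dB.

91.3 dB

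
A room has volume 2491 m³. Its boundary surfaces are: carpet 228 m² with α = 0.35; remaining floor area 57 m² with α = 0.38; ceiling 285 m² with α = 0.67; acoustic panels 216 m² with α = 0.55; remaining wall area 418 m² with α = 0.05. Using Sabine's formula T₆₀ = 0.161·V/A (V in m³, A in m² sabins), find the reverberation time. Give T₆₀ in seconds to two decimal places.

0.93 s

Total absorption A = 228·0.35 + 57·0.38 + 285·0.67 + 216·0.55 + 418·0.05 = 432.11 m² sabins.
T₆₀ = 0.161 × 2491 / 432.11 = 0.928 s.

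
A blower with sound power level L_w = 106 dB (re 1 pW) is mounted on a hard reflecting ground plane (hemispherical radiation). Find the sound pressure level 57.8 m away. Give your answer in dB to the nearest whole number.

63 dB

L_p = L_w − 10·log₁₀(2π·r²) with r = 57.8 m.
2π·r² = 2.099e+04 m², 10·log₁₀ of that is 43.220 dB.
L_p = 106 − 43.220 = 62.78 dB.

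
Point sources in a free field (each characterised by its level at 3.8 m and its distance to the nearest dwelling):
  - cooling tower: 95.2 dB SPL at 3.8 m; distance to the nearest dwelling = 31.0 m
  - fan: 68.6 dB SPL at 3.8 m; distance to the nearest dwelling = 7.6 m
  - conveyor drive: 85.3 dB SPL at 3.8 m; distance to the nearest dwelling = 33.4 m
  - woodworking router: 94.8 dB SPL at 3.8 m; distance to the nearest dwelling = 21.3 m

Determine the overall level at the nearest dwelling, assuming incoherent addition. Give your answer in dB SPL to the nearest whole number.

82 dB SPL

First find each source's level at the receiver (point-source: −20·log₁₀(r/r_ref)), then combine on an intensity basis.
cooling tower: 95.2 − 20·log₁₀(31.0/3.8) = 95.2 − 18.23 = 76.97 dB SPL.
fan: 68.6 − 20·log₁₀(7.6/3.8) = 68.6 − 6.02 = 62.58 dB SPL.
conveyor drive: 85.3 − 20·log₁₀(33.4/3.8) = 85.3 − 18.88 = 66.42 dB SPL.
woodworking router: 94.8 − 20·log₁₀(21.3/3.8) = 94.8 − 14.97 = 79.83 dB SPL.
Σ 10^(L/10) = 1.521e+08 → L_total = 10·log₁₀(1.521e+08) = 81.82 dB SPL.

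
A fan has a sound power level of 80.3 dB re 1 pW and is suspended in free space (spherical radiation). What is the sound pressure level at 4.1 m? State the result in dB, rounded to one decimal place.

L_p = L_w − 10·log₁₀(4π·r²) with r = 4.1 m.
4π·r² = 211.2 m², 10·log₁₀ of that is 23.248 dB.
L_p = 80.3 − 23.248 = 57.05 dB.

57.1 dB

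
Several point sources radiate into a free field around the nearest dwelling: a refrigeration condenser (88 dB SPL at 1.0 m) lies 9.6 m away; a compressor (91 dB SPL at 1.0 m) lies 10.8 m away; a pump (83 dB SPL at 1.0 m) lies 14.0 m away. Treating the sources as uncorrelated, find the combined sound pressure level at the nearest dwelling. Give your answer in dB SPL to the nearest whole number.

First find each source's level at the receiver (point-source: −20·log₁₀(r/r_ref)), then combine on an intensity basis.
refrigeration condenser: 88 − 20·log₁₀(9.6/1.0) = 88 − 19.65 = 68.35 dB SPL.
compressor: 91 − 20·log₁₀(10.8/1.0) = 91 − 20.67 = 70.33 dB SPL.
pump: 83 − 20·log₁₀(14.0/1.0) = 83 − 22.92 = 60.08 dB SPL.
Σ 10^(L/10) = 1.866e+07 → L_total = 10·log₁₀(1.866e+07) = 72.71 dB SPL.

73 dB SPL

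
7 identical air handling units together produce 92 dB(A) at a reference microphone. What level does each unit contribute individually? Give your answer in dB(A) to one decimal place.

83.5 dB(A)

7 equal contributions raise the level by 10·log₁₀ 7 = 8.451 dB, so each unit alone gives 92 − 8.451.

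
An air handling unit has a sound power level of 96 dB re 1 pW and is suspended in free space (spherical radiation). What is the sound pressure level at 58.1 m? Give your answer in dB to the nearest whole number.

50 dB

Free-field spherical radiation: L_p = L_w − 10·log₁₀(4π·r²), r = 58.1 m.
4π·r² = 4.242e+04 m², 10·log₁₀ of that is 46.276 dB.
L_p = 96 − 46.276 = 49.72 dB.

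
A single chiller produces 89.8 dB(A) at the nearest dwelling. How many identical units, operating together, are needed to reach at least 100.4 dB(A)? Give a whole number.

12

Need L₁ + 10·log₁₀ N ≥ 100.4, i.e. log₁₀ N ≥ 1.06.
N ≥ 10^(10.6/10) = 11.482, so N = 12.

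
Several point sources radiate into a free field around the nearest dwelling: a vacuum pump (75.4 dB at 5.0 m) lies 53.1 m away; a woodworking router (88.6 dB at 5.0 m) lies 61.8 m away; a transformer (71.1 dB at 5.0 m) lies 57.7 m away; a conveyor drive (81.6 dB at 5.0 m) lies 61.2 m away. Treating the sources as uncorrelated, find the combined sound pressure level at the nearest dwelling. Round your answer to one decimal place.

67.9 dB

Propagate each source to the receiver with L = L_ref − 20·log₁₀(r/r_ref), then add intensities.
vacuum pump: 75.4 − 20·log₁₀(53.1/5.0) = 75.4 − 20.52 = 54.88 dB.
woodworking router: 88.6 − 20·log₁₀(61.8/5.0) = 88.6 − 21.84 = 66.76 dB.
transformer: 71.1 − 20·log₁₀(57.7/5.0) = 71.1 − 21.24 = 49.86 dB.
conveyor drive: 81.6 − 20·log₁₀(61.2/5.0) = 81.6 − 21.76 = 59.84 dB.
Σ 10^(L/10) = 6.111e+06 → L_total = 10·log₁₀(6.111e+06) = 67.86 dB.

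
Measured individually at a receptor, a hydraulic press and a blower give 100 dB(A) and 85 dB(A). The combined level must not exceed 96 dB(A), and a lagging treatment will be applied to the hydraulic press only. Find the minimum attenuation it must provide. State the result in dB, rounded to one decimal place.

4.4 dB

Everything except the hydraulic press sums to 10^(85/10) = 3.162e+08 in linear terms, 85.00 dB(A).
To meet 96 dB(A) overall, the treated hydraulic press may contribute at most 10^(96/10) − 3.162e+08 = 3.665e+09, i.e. 95.64 dB(A).
Required insertion loss = 100 − 95.64 = 4.36 dB.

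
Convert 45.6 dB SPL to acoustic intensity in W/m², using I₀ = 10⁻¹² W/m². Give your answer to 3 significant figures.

3.63e-08 W/m²

I = I₀·10^(L/10) = 10⁻¹² × 10^(45.6/10) = 10^(-7.440).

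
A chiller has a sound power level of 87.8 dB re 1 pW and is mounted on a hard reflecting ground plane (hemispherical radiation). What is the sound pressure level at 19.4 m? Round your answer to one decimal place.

Free-field hemispherical radiation: L_p = L_w − 10·log₁₀(2π·r²), r = 19.4 m.
2π·r² = 2365 m², 10·log₁₀ of that is 33.738 dB.
L_p = 87.8 − 33.738 = 54.06 dB.

54.1 dB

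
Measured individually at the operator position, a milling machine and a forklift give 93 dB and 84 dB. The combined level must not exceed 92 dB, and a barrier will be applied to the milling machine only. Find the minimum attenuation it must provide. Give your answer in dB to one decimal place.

1.7 dB

The untreated sources together contribute 10^(84/10) = 2.512e+08, i.e. 84.00 dB.
The limit corresponds to 10^(92/10) = 1.585e+09; subtracting the fixed part leaves 1.334e+09 for the milling machine, i.e. 91.25 dB.
Required insertion loss = 93 − 91.25 = 1.75 dB.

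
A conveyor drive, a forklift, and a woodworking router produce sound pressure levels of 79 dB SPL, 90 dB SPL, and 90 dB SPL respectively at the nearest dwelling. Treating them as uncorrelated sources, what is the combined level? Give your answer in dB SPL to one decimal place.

For uncorrelated sources the intensities add, so convert each level to linear form, sum, and take 10·log₁₀ of the total.
Σ 10^(L/10) = 10^(79/10) + 10^(90/10) + 10^(90/10) = 2.079e+09.
L_total = 10·log₁₀(2.079e+09) = 93.18 dB SPL.

93.2 dB SPL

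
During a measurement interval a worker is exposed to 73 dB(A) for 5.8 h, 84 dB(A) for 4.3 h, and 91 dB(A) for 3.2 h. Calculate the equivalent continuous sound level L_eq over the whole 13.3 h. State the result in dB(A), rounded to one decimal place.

85.9 dB(A)

Weight each interval's intensity by its duration and average over T = 13.3 h:
Σ tᵢ·10^(Lᵢ/10) = 5.8·10^(73/10) + 4.3·10^(84/10) + 3.2·10^(91/10) = 5.224e+09.
L_eq = 10·log₁₀(5.224e+09/13.3) = 85.94 dB(A).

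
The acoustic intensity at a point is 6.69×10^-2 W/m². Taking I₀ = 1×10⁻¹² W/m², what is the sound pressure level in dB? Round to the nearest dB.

108 dB

I/I₀ = 6.69×10^-2/10⁻¹² = 6.69×10^10, and L = 10·log₁₀(I/I₀).
L = 10·(0.8254 + 10) = 108.25 dB.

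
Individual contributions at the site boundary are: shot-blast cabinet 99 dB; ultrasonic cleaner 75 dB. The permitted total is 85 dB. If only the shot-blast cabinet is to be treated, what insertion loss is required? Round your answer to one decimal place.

The untreated sources together contribute 10^(75/10) = 3.162e+07, i.e. 75.00 dB.
To meet 85 dB overall, the treated shot-blast cabinet may contribute at most 10^(85/10) − 3.162e+07 = 2.846e+08, i.e. 84.54 dB.
Required insertion loss = 99 − 84.54 = 14.46 dB.

14.5 dB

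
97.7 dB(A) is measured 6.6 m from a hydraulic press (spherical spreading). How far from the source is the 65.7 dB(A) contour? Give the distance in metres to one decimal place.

Point-source spreading drops the level by 20·log₁₀(r₂/r₁); inverting, r₂/r₁ = 10^(ΔL/20).
r₂ = 6.6·10^((97.7−65.7)/20) = 6.6·10^(32.0/20) = 262.75 m.

262.8 m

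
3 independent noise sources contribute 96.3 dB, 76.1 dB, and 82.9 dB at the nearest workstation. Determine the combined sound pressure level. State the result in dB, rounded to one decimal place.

Incoherent sources combine by intensity addition: L_total = 10·log₁₀(Σ 10^(L_i/10)).
Σ 10^(L/10) = 10^(96.3/10) + 10^(76.1/10) + 10^(82.9/10) = 4.502e+09.
L_total = 10·log₁₀(4.502e+09) = 96.53 dB.

96.5 dB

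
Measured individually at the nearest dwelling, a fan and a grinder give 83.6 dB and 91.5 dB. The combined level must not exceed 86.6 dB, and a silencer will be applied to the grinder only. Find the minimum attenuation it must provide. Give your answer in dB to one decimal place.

Everything except the grinder sums to 10^(83.6/10) = 2.291e+08 in linear terms, 83.60 dB.
To meet 86.6 dB overall, the treated grinder may contribute at most 10^(86.6/10) − 2.291e+08 = 2.280e+08, i.e. 83.58 dB.
So the grinder must be reduced from 91.5 to 83.58 dB: IL = 7.92 dB.

7.9 dB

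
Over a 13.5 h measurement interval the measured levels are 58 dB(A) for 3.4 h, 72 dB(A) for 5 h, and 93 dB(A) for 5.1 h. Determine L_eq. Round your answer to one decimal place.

88.8 dB(A)

L_eq = 10·log₁₀[(1/T)·Σ tᵢ·10^(Lᵢ/10)] with T = 13.5 h.
Σ tᵢ·10^(Lᵢ/10) = 3.4·10^(58/10) + 5·10^(72/10) + 5.1·10^(93/10) = 1.026e+10.
L_eq = 10·log₁₀(1.026e+10/13.5) = 88.81 dB(A).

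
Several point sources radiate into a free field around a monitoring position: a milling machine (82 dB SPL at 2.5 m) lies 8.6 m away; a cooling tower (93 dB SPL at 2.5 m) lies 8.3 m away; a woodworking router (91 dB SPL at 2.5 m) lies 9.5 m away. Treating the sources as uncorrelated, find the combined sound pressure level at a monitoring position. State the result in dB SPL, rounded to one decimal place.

84.5 dB SPL

Propagate each source to the receiver with L = L_ref − 20·log₁₀(r/r_ref), then add intensities.
milling machine: 82 − 20·log₁₀(8.6/2.5) = 82 − 10.73 = 71.27 dB SPL.
cooling tower: 93 − 20·log₁₀(8.3/2.5) = 93 − 10.42 = 82.58 dB SPL.
woodworking router: 91 − 20·log₁₀(9.5/2.5) = 91 − 11.60 = 79.40 dB SPL.
Σ 10^(L/10) = 2.816e+08 → L_total = 10·log₁₀(2.816e+08) = 84.50 dB SPL.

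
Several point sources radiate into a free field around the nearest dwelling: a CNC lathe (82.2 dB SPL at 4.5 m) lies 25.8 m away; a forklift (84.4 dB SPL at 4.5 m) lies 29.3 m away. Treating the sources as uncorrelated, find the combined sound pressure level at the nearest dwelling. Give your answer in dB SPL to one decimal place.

Propagate each source to the receiver with L = L_ref − 20·log₁₀(r/r_ref), then add intensities.
CNC lathe: 82.2 − 20·log₁₀(25.8/4.5) = 82.2 − 15.17 = 67.03 dB SPL.
forklift: 84.4 − 20·log₁₀(29.3/4.5) = 84.4 − 16.27 = 68.13 dB SPL.
Σ 10^(L/10) = 1.155e+07 → L_total = 10·log₁₀(1.155e+07) = 70.62 dB SPL.

70.6 dB SPL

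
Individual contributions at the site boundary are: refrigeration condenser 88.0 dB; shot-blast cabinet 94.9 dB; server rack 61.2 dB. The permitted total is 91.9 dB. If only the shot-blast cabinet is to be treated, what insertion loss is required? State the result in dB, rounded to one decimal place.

The untreated sources together contribute 10^(88.0/10) + 10^(61.2/10) = 6.323e+08, i.e. 88.01 dB.
The limit corresponds to 10^(91.9/10) = 1.549e+09; subtracting the fixed part leaves 9.165e+08 for the shot-blast cabinet, i.e. 89.62 dB.
Required insertion loss = 94.9 − 89.62 = 5.28 dB.

5.3 dB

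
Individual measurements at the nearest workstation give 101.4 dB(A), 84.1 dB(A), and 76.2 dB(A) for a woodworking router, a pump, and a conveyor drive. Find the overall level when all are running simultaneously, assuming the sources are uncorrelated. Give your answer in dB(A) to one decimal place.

Incoherent sources combine by intensity addition: L_total = 10·log₁₀(Σ 10^(L_i/10)).
Σ 10^(L/10) = 10^(101.4/10) + 10^(84.1/10) + 10^(76.2/10) = 1.410e+10.
L_total = 10·log₁₀(1.410e+10) = 101.49 dB(A).

101.5 dB(A)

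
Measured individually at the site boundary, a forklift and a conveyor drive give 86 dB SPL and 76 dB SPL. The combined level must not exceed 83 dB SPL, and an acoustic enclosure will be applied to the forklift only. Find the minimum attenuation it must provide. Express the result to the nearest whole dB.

4 dB

The untreated sources together contribute 10^(76/10) = 3.981e+07, i.e. 76.00 dB SPL.
To meet 83 dB SPL overall, the treated forklift may contribute at most 10^(83/10) − 3.981e+07 = 1.597e+08, i.e. 82.03 dB SPL.
So the forklift must be reduced from 86 to 82.03 dB SPL: IL = 3.97 dB.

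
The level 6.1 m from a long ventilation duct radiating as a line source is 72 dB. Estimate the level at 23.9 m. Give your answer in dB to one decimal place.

66.1 dB

Line-source attenuation: ΔL = 10·log₁₀(r₂/r₁) = 10·log₁₀(23.9/6.1) = 5.931 dB.
L₂ = 72 − 10·log₁₀(23.9/6.1) = 72 − 5.931 = 66.07 dB.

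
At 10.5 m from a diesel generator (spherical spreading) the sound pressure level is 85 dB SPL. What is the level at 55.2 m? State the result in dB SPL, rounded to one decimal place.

70.6 dB SPL

Spherical spreading from a point source gives a 20·log₁₀(r₂/r₁) drop.
L₂ = 85 − 20·log₁₀(55.2/10.5) = 85 − 14.415 = 70.59 dB SPL.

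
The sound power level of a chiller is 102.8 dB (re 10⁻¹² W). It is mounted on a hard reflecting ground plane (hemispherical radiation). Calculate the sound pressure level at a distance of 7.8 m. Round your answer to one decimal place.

77.0 dB

L_p = L_w − 10·log₁₀(2π·r²) with r = 7.8 m.
2π·r² = 382.3 m², 10·log₁₀ of that is 25.824 dB.
L_p = 102.8 − 25.824 = 76.98 dB.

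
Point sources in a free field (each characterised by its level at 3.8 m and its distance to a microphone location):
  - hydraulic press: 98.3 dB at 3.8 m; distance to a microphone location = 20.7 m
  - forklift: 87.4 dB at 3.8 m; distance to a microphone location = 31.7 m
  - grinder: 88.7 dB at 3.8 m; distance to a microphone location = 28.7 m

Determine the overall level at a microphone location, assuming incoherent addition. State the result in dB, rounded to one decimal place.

Apply inverse-square spreading to bring every level to the receiver, then sum 10^(L/10).
hydraulic press: 98.3 − 20·log₁₀(20.7/3.8) = 98.3 − 14.72 = 83.58 dB.
forklift: 87.4 − 20·log₁₀(31.7/3.8) = 87.4 − 18.43 = 68.97 dB.
grinder: 88.7 − 20·log₁₀(28.7/3.8) = 88.7 − 17.56 = 71.14 dB.
Σ 10^(L/10) = 2.487e+08 → L_total = 10·log₁₀(2.487e+08) = 83.96 dB.

84.0 dB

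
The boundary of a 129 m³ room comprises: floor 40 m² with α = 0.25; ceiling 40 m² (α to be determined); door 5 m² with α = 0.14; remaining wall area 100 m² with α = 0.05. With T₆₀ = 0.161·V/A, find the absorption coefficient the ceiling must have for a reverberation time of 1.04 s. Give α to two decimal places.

A = 0.161·V/T₆₀ = 0.161·129/1.04 = 19.97 m² sabins.
Absorption from the other surfaces = 40·0.25 + 5·0.14 + 100·0.05 = 15.70 m², so the ceiling must supply 4.27 m² over 40 m².
α = 4.27/40 = 0.107.

0.11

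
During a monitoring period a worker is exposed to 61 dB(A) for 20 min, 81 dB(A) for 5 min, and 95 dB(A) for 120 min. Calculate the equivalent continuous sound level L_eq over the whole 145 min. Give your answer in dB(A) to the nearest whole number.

The energy average is taken in the linear domain: L_eq = 10·log₁₀[(Σ tᵢ·10^(Lᵢ/10))/T], T = 145 min.
Σ tᵢ·10^(Lᵢ/10) = 20·10^(61/10) + 5·10^(81/10) + 120·10^(95/10) = 3.801e+11.
L_eq = 10·log₁₀(3.801e+11/145) = 94.19 dB(A).

94 dB(A)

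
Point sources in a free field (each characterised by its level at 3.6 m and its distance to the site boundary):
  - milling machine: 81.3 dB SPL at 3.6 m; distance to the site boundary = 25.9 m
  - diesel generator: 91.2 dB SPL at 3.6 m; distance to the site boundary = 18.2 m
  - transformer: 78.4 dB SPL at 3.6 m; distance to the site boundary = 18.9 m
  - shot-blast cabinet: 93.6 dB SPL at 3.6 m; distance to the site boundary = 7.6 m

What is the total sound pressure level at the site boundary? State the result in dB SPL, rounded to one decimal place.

First find each source's level at the receiver (point-source: −20·log₁₀(r/r_ref)), then combine on an intensity basis.
milling machine: 81.3 − 20·log₁₀(25.9/3.6) = 81.3 − 17.14 = 64.16 dB SPL.
diesel generator: 91.2 − 20·log₁₀(18.2/3.6) = 91.2 − 14.08 = 77.12 dB SPL.
transformer: 78.4 − 20·log₁₀(18.9/3.6) = 78.4 − 14.40 = 64.00 dB SPL.
shot-blast cabinet: 93.6 − 20·log₁₀(7.6/3.6) = 93.6 − 6.49 = 87.11 dB SPL.
Σ 10^(L/10) = 5.707e+08 → L_total = 10·log₁₀(5.707e+08) = 87.56 dB SPL.

87.6 dB SPL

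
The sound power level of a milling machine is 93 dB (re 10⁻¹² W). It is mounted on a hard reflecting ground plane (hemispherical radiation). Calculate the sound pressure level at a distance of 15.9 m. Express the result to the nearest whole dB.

Free-field hemispherical radiation: L_p = L_w − 10·log₁₀(2π·r²), r = 15.9 m.
2π·r² = 1588 m², 10·log₁₀ of that is 32.010 dB.
L_p = 93 − 32.010 = 60.99 dB.

61 dB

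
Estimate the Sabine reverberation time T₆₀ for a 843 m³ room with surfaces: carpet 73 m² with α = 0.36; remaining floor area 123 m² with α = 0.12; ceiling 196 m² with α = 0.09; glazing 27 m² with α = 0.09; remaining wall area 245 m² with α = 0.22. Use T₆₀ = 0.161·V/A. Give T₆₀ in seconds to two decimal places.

1.18 s

A = Σ Sᵢαᵢ = 73·0.36 + 123·0.12 + 196·0.09 + 27·0.09 + 245·0.22 = 115.01 m².
T₆₀ = 0.161 × 843 / 115.01 = 1.180 s.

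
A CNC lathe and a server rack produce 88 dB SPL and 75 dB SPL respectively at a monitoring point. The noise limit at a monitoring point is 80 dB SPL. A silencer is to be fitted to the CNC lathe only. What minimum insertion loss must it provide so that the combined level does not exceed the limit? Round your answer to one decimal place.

Everything except the CNC lathe sums to 10^(75/10) = 3.162e+07 in linear terms, 75.00 dB SPL.
To meet 80 dB SPL overall, the treated CNC lathe may contribute at most 10^(80/10) − 3.162e+07 = 6.838e+07, i.e. 78.35 dB SPL.
Required insertion loss = 88 − 78.35 = 9.65 dB.

9.7 dB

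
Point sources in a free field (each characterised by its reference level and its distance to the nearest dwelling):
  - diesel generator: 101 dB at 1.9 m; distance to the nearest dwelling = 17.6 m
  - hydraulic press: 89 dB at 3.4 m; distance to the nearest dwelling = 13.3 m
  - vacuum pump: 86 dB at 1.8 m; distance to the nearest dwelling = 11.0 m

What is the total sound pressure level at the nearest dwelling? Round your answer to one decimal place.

83.2 dB

First find each source's level at the receiver (point-source: −20·log₁₀(r/r_ref)), then combine on an intensity basis.
diesel generator: 101 − 20·log₁₀(17.6/1.9) = 101 − 19.34 = 81.66 dB.
hydraulic press: 89 − 20·log₁₀(13.3/3.4) = 89 − 11.85 = 77.15 dB.
vacuum pump: 86 − 20·log₁₀(11.0/1.8) = 86 − 15.72 = 70.28 dB.
Σ 10^(L/10) = 2.093e+08 → L_total = 10·log₁₀(2.093e+08) = 83.21 dB.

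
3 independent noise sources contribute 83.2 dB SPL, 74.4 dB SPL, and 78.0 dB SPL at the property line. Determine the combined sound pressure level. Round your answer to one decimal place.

For uncorrelated sources the intensities add, so convert each level to linear form, sum, and take 10·log₁₀ of the total.
Σ 10^(L/10) = 10^(83.2/10) + 10^(74.4/10) + 10^(78.0/10) = 2.996e+08.
L_total = 10·log₁₀(2.996e+08) = 84.76 dB SPL.

84.8 dB SPL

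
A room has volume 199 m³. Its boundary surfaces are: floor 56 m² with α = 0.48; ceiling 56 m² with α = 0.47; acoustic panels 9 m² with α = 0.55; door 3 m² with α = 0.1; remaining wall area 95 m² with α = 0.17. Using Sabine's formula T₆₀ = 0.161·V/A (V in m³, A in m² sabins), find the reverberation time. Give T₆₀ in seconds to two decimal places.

Total absorption A = 56·0.48 + 56·0.47 + 9·0.55 + 3·0.1 + 95·0.17 = 74.60 m² sabins.
T₆₀ = 0.161·V/A = 0.161·199/74.60 = 0.429 s.

0.43 s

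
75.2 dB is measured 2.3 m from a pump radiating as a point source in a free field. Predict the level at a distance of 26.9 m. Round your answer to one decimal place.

53.8 dB

For a point source, L₂ = L₁ − 20·log₁₀(r₂/r₁).
L₂ = 75.2 − 20·log₁₀(26.9/2.3) = 75.2 − 21.360 = 53.84 dB.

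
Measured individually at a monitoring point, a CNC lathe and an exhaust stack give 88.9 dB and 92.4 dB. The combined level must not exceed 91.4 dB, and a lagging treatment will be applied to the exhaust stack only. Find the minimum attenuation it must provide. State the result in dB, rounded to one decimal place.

4.6 dB

The untreated sources together contribute 10^(88.9/10) = 7.762e+08, i.e. 88.90 dB.
To meet 91.4 dB overall, the treated exhaust stack may contribute at most 10^(91.4/10) − 7.762e+08 = 6.041e+08, i.e. 87.81 dB.
Required insertion loss = 92.4 − 87.81 = 4.59 dB.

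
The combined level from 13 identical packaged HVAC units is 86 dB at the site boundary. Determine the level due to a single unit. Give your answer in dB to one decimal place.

Dividing the total intensity by 13 lowers the level by 10·log₁₀ 13 = 11.139 dB: L₁ = 86 − 11.139.

74.9 dB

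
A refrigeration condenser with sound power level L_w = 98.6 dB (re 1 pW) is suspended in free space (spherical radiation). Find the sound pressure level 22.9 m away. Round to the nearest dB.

60 dB

L_p = L_w − 10·log₁₀(4π·r²) with r = 22.9 m.
4π·r² = 6590 m², 10·log₁₀ of that is 38.189 dB.
L_p = 98.6 − 38.189 = 60.41 dB.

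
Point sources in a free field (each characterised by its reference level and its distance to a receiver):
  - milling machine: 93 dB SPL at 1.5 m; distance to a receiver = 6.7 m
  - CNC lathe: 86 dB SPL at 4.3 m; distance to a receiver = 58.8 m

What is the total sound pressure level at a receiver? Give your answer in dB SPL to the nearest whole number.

Apply inverse-square spreading to bring every level to the receiver, then sum 10^(L/10).
milling machine: 93 − 20·log₁₀(6.7/1.5) = 93 − 13.00 = 80.00 dB SPL.
CNC lathe: 86 − 20·log₁₀(58.8/4.3) = 86 − 22.72 = 63.28 dB SPL.
Σ 10^(L/10) = 1.021e+08 → L_total = 10·log₁₀(1.021e+08) = 80.09 dB SPL.

80 dB SPL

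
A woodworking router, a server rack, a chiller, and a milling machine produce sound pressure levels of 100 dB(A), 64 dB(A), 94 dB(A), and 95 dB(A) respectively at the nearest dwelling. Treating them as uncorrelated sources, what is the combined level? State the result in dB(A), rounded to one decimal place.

Incoherent sources combine by intensity addition: L_total = 10·log₁₀(Σ 10^(L_i/10)).
Σ 10^(L/10) = 10^(100/10) + 10^(64/10) + 10^(94/10) + 10^(95/10) = 1.568e+10.
L_total = 10·log₁₀(1.568e+10) = 101.95 dB(A).

102.0 dB(A)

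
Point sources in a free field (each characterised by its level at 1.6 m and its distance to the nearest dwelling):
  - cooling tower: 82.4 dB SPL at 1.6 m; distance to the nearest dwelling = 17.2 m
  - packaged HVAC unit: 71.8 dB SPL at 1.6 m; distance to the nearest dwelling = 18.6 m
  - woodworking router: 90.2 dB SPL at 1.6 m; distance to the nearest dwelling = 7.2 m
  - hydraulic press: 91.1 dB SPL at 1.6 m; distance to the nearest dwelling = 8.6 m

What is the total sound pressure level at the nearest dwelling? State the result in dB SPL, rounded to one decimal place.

First find each source's level at the receiver (point-source: −20·log₁₀(r/r_ref)), then combine on an intensity basis.
cooling tower: 82.4 − 20·log₁₀(17.2/1.6) = 82.4 − 20.63 = 61.77 dB SPL.
packaged HVAC unit: 71.8 − 20·log₁₀(18.6/1.6) = 71.8 − 21.31 = 50.49 dB SPL.
woodworking router: 90.2 − 20·log₁₀(7.2/1.6) = 90.2 − 13.06 = 77.14 dB SPL.
hydraulic press: 91.1 − 20·log₁₀(8.6/1.6) = 91.1 − 14.61 = 76.49 dB SPL.
Σ 10^(L/10) = 9.792e+07 → L_total = 10·log₁₀(9.792e+07) = 79.91 dB SPL.

79.9 dB SPL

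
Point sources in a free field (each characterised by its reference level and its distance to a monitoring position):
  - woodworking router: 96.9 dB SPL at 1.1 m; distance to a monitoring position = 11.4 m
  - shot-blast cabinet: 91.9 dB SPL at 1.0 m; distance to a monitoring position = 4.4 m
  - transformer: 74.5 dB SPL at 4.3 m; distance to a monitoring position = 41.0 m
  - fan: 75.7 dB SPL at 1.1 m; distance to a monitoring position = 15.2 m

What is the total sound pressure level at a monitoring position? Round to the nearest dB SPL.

Apply inverse-square spreading to bring every level to the receiver, then sum 10^(L/10).
woodworking router: 96.9 − 20·log₁₀(11.4/1.1) = 96.9 − 20.31 = 76.59 dB SPL.
shot-blast cabinet: 91.9 − 20·log₁₀(4.4/1.0) = 91.9 − 12.87 = 79.03 dB SPL.
transformer: 74.5 − 20·log₁₀(41.0/4.3) = 74.5 − 19.59 = 54.91 dB SPL.
fan: 75.7 − 20·log₁₀(15.2/1.1) = 75.7 − 22.81 = 52.89 dB SPL.
Σ 10^(L/10) = 1.261e+08 → L_total = 10·log₁₀(1.261e+08) = 81.01 dB SPL.

81 dB SPL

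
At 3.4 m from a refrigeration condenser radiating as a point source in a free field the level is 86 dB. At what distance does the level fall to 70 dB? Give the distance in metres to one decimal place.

The 16.0 dB drop corresponds to a distance ratio of 10^(16.0/20) for a point source.
r₂ = 3.4·10^((86−70)/20) = 3.4·10^(16.0/20) = 21.45 m.

21.5 m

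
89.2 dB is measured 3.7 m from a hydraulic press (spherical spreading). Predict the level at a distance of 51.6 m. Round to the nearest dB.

66 dB

Point-source attenuation: ΔL = 20·log₁₀(r₂/r₁) = 20·log₁₀(51.6/3.7) = 22.889 dB.
L₂ = 89.2 − 20·log₁₀(51.6/3.7) = 89.2 − 22.889 = 66.31 dB.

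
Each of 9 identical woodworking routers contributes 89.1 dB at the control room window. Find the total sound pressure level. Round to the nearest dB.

With 9 equal, uncorrelated contributions the intensity is 9× that of one unit, giving a rise of 10·log₁₀ 9.
L_total = 89.1 + 10·log₁₀(9) = 89.1 + 9.542 = 98.64 dB.

99 dB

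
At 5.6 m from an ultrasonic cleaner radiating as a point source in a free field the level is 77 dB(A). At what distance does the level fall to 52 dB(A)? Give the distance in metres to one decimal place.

Point-source spreading drops the level by 20·log₁₀(r₂/r₁); inverting, r₂/r₁ = 10^(ΔL/20).
r₂ = 5.6·10^((77−52)/20) = 5.6·10^(25.0/20) = 99.58 m.

99.6 m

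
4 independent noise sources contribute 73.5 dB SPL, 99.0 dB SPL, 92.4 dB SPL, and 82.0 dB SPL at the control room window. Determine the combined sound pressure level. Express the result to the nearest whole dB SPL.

100 dB SPL

Incoherent sources combine by intensity addition: L_total = 10·log₁₀(Σ 10^(L_i/10)).
Σ 10^(L/10) = 10^(73.5/10) + 10^(99.0/10) + 10^(92.4/10) + 10^(82.0/10) = 9.862e+09.
L_total = 10·log₁₀(9.862e+09) = 99.94 dB SPL.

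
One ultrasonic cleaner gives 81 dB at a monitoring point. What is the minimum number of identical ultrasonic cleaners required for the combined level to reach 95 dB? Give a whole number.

26

N identical sources give L₁ + 10·log₁₀ N, so require 10·log₁₀ N ≥ 95 − 81 = 14.0 dB.
N ≥ 10^(14.0/10) = 25.119, so N = 26.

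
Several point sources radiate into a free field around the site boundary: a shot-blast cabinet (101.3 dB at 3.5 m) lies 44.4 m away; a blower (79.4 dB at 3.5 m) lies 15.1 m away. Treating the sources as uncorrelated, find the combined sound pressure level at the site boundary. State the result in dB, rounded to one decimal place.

Propagate each source to the receiver with L = L_ref − 20·log₁₀(r/r_ref), then add intensities.
shot-blast cabinet: 101.3 − 20·log₁₀(44.4/3.5) = 101.3 − 22.07 = 79.23 dB.
blower: 79.4 − 20·log₁₀(15.1/3.5) = 79.4 − 12.70 = 66.70 dB.
Σ 10^(L/10) = 8.850e+07 → L_total = 10·log₁₀(8.850e+07) = 79.47 dB.

79.5 dB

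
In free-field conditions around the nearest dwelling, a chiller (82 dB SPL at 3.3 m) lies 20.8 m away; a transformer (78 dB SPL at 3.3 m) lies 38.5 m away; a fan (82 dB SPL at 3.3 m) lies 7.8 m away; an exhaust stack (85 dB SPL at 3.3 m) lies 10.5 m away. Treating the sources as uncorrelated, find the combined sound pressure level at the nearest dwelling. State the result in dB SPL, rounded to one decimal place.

78.1 dB SPL

Apply inverse-square spreading to bring every level to the receiver, then sum 10^(L/10).
chiller: 82 − 20·log₁₀(20.8/3.3) = 82 − 15.99 = 66.01 dB SPL.
transformer: 78 − 20·log₁₀(38.5/3.3) = 78 − 21.34 = 56.66 dB SPL.
fan: 82 − 20·log₁₀(7.8/3.3) = 82 − 7.47 = 74.53 dB SPL.
exhaust stack: 85 − 20·log₁₀(10.5/3.3) = 85 − 10.05 = 74.95 dB SPL.
Σ 10^(L/10) = 6.406e+07 → L_total = 10·log₁₀(6.406e+07) = 78.07 dB SPL.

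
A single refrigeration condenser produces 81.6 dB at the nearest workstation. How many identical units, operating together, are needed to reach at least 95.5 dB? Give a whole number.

The shortfall is 95.5 − 81.6 = 13.9 dB, and N units add 10·log₁₀ N, so need 10·log₁₀ N ≥ 13.9.
N ≥ 10^(13.9/10) = 24.547, so N = 25.

25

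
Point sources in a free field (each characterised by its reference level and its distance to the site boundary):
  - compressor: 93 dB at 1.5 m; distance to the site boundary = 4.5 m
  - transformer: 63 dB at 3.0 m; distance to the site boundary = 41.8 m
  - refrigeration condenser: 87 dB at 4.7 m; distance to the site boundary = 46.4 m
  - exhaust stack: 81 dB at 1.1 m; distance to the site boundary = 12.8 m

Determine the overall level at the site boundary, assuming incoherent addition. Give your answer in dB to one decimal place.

Propagate each source to the receiver with L = L_ref − 20·log₁₀(r/r_ref), then add intensities.
compressor: 93 − 20·log₁₀(4.5/1.5) = 93 − 9.54 = 83.46 dB.
transformer: 63 − 20·log₁₀(41.8/3.0) = 63 − 22.88 = 40.12 dB.
refrigeration condenser: 87 − 20·log₁₀(46.4/4.7) = 87 − 19.89 = 67.11 dB.
exhaust stack: 81 − 20·log₁₀(12.8/1.1) = 81 − 21.32 = 59.68 dB.
Σ 10^(L/10) = 2.278e+08 → L_total = 10·log₁₀(2.278e+08) = 83.58 dB.

83.6 dB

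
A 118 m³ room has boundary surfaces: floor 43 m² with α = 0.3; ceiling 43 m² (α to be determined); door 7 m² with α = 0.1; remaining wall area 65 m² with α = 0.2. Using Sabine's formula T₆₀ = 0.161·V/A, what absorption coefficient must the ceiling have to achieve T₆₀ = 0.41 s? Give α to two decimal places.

0.46

A = 0.161·V/T₆₀ = 0.161·118/0.41 = 46.34 m² sabins.
Absorption from the other surfaces = 43·0.3 + 7·0.1 + 65·0.2 = 26.60 m², so the ceiling must supply 19.74 m² over 43 m².
α = 19.74/43 = 0.459.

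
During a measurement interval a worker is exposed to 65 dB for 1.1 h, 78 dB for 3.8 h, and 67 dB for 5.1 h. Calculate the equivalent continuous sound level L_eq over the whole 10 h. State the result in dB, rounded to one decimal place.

The energy average is taken in the linear domain: L_eq = 10·log₁₀[(Σ tᵢ·10^(Lᵢ/10))/T], T = 10 h.
Σ tᵢ·10^(Lᵢ/10) = 1.1·10^(65/10) + 3.8·10^(78/10) + 5.1·10^(67/10) = 2.688e+08.
L_eq = 10·log₁₀(2.688e+08/10) = 74.29 dB.

74.3 dB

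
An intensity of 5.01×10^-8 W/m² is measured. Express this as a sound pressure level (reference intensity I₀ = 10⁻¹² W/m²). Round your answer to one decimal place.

47.0 dB

Dividing by I₀ shifts the exponent by 12: I/I₀ = 5.01×10^4.
L = 10·(0.6998 + 4) = 47.00 dB.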